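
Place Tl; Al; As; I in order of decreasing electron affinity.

Al is in period 3, group 13; As is in period 4, group 15; I is in period 5, group 17; Tl is in period 6, group 13.
Atoms with high Z_eff and room in the valence shell (especially the halogens) have the most exothermic electron affinities.
Here both period and group differ, so the two effects have to be weighed against each other.
Al > Tl: they share group 13; the group trend gives Al the larger value.
As > Al: period and group pull opposite ways; the across-period shift dominates (78 vs 42 kJ/mol).
I > As: period and group pull opposite ways; the across-period shift dominates (295 vs 78 kJ/mol).
For reference (kJ/mol): Al 42, As 78, I 295, Tl 19.
So from highest to lowest: I > As > Al > Tl.

I > As > Al > Tl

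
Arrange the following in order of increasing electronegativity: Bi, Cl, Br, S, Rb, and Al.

Al is in period 3, group 13; S is in period 3, group 16; Cl is in period 3, group 17; Br is in period 4, group 17; Rb is in period 5, group 1; Bi is in period 6, group 15.
Electronegativity increases across a period and decreases down a group, tracking effective nuclear charge and atomic size.
Neither a single period nor a single group — weigh both effects.
Al > Rb: relative to Rb, both the across-period and down-group shifts push Al's electronegativity up.
Bi > Al: period and group pull opposite ways; the across-period shift dominates (2.02 vs 1.61).
S > Bi: relative to Bi, both the across-period and down-group shifts push S's electronegativity up.
Br > S: the two effects oppose for this pair; the across-period effect wins (2.96 vs 2.58).
Cl > Br: Cl sits above Br in group 17, so the down-group effect alone puts Cl higher.
For reference (Pauling): Al 1.61, S 2.58, Cl 3.16, Br 2.96, Rb 0.82, Bi 2.02.
So from lowest to highest: Rb < Al < Bi < S < Br < Cl.

Rb < Al < Bi < S < Br < Cl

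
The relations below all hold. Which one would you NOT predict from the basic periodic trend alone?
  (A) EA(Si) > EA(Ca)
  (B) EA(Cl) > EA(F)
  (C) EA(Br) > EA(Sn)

(B)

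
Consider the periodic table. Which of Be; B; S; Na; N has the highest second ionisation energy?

Consider each +1 ion: Be⁺ still has 1 valence electron; B⁺ still has 2 valence electrons; S⁺ still has 5 valence electrons; Na⁺ is the bare [Ne] core; N⁺ still has 4 valence electrons.
Pulling an electron out of a noble-gas core costs far more than removing a remaining valence electron, so Na sits at the high end of IE_2.
Valence configurations: Be⁺ [He]2s¹, B⁺ [He]2s², S⁺ [Ne]3s²3p³, N⁺ [He]2s²2p².
The numbers (kJ/mol): Be 1757, B 2427, S 2252, Na 4562, N 2856.
So the second ionization energies run Be < S < B < N < Na.

Na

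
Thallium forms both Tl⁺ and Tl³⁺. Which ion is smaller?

Both ions have Z = 81 protons, but Tl³⁺ has lost more electrons, so its remaining electrons feel a larger effective nuclear charge per electron and are pulled in more tightly.
Higher positive charge → smaller ion, so Tl⁺ > Tl³⁺.

Tl³⁺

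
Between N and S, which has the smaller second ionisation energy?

S

The second ionization energy removes an electron from the +1 ion. For each element: N⁺ still has 4 valence electrons; S⁺ still has 5 valence electrons.
All are still removing valence electrons, so compare the +1 ions as you would atoms: IE_2 generally rises across a period (higher Z_eff) and falls down a group (larger shell), subject to the usual subshell exceptions.
Valence configurations: N⁺ [He]2s²2p², S⁺ [Ne]3s²3p³.
The numbers (kJ/mol): N 2856, S 2252.
Hence IE_2: S < N.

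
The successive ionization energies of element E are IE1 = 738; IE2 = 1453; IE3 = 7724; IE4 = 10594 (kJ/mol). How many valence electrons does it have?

2

Look for the largest jump between consecutive ionization energies: IE3/IE2 ≈ 5.3, far larger than any earlier ratio.
That jump marks the point where a core electron is being removed. So the atom has 2 valence electrons.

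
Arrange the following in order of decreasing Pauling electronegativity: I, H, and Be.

I > H > Be

H is in period 1, group 1; Be is in period 2, group 2; I is in period 5, group 17.
EN rises left→right (higher Z_eff, smaller atoms) and falls top→bottom (larger, more shielded atoms).
Neither a single period nor a single group — weigh both effects.
H > Be: the two effects oppose for this pair; the down-group effect wins (2.20 vs 1.57).
I > H: the two effects oppose for this pair; the across-period effect wins (2.66 vs 2.20).
Tabulated electronegativity (Pauling): H 2.20, Be 1.57, I 2.66.
So from highest to lowest: I > H > Be.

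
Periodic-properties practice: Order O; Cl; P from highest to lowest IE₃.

O, Cl, P

The third ionization energy removes an electron from the +2 ion. For each element: O²⁺ still has 4 valence electrons; Cl²⁺ still has 5 valence electrons; P²⁺ still has 3 valence electrons.
All are still removing valence electrons, so compare the +2 ions as you would atoms: IE_3 generally rises across a period (higher Z_eff) and falls down a group (larger shell), subject to the usual subshell exceptions.
Valence configurations: O²⁺ [He]2s²2p², Cl²⁺ [Ne]3s²3p³, P²⁺ [Ne]3s²3p¹.
The numbers (kJ/mol): O 5300, Cl 3822, P 2914.
Hence IE_3: P < Cl < O.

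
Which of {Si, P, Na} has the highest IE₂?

Na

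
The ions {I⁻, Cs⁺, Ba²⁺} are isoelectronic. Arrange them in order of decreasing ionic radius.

All of these have 54 electrons, so size is governed by nuclear charge alone: the more protons, the stronger the pull on the same electron cloud, and the smaller the ion.
Nuclear charges: Ba²⁺ (Z=56), Cs⁺ (Z=55), I⁻ (Z=53).
Largest to smallest: I⁻ > Cs⁺ > Ba²⁺.

I⁻, Cs⁺, Ba²⁺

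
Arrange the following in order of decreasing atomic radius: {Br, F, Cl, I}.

F is in period 2, group 17; Cl is in period 3, group 17; Br is in period 4, group 17; I is in period 5, group 17.
Moving right in a period, electrons are added to the same shell under a stronger nuclear pull, so atoms get smaller; moving down, a new shell is opened and atoms get larger.
All are in group 17, so atomic radius increases down the group.
So from largest to smallest: I > Br > Cl > F.

I, Br, Cl, F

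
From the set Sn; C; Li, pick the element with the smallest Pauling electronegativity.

Li is in period 2, group 1; C is in period 2, group 14; Sn is in period 5, group 14.
Smaller atoms with higher effective nuclear charge are more electronegative.
Here both period and group differ, so the two effects have to be weighed against each other.
Sn > Li: the two effects oppose for this pair; the across-period effect wins (1.96 vs 0.98).
C > Sn: they share group 14; the group trend gives C the larger value.
Approximate values (Pauling): Li 0.98, C 2.55, Sn 1.96.
The smallest Pauling electronegativity among these belongs to Li.

Li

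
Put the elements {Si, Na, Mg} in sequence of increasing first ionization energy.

Na < Mg < Si

Na is in period 3, group 1; Mg is in period 3, group 2; Si is in period 3, group 14.
First ionization energy rises across a period (greater Z_eff holds electrons more tightly) and falls down a group (valence electrons are farther from the nucleus).
All lie in period 3, so first ionization energy increases left to right.
So from lowest to highest: Na < Mg < Si.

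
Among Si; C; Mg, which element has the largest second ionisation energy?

The second ionization energy removes an electron from the +1 ion. For each element: Si⁺ still has 3 valence electrons; C⁺ still has 3 valence electrons; Mg⁺ still has 1 valence electron.
All are still removing valence electrons, so compare the +1 ions as you would atoms: IE_2 generally rises across a period (higher Z_eff) and falls down a group (larger shell), subject to the usual subshell exceptions.
Valence configurations: Si⁺ [Ne]3s²3p¹, C⁺ [He]2s²2p¹, Mg⁺ [Ne]3s¹.
Tabulated IE_2 (kJ/mol): Si 1577, C 2353, Mg 1451.
Overall IE_2 order: Mg < Si < C.

C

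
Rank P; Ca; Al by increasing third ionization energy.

Al < P < Ca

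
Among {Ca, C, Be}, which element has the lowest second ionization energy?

Ca

Consider each +1 ion: Ca⁺ still has 1 valence electron; C⁺ still has 3 valence electrons; Be⁺ still has 1 valence electron.
All are still removing valence electrons, so compare the +1 ions as you would atoms: IE_2 generally rises across a period (higher Z_eff) and falls down a group (larger shell), subject to the usual subshell exceptions.
Valence configurations: Ca⁺ [Ar]4s¹, C⁺ [He]2s²2p¹, Be⁺ [He]2s¹.
Tabulated IE_2 (kJ/mol): Ca 1145, C 2353, Be 1757.
Hence IE_2: Ca < Be < C.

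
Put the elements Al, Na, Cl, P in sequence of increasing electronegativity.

Na < Al < P < Cl

Electronegativity increases across a period and decreases down a group, tracking effective nuclear charge and atomic size.
All lie in period 3, so electronegativity increases left to right.
So from lowest to highest: Na < Al < P < Cl.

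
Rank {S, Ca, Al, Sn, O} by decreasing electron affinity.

S > O > Sn > Al > Ca

Electron affinity generally becomes more exothermic across a period toward the halogens and less exothermic down a group.
These span different periods and groups, so the two trends combine.
Al > Ca: relative to Ca, both the across-period and down-group shifts push Al's electron affinity up.
Sn > Al: the two effects oppose for this pair; the across-period effect wins (107 vs 42 kJ/mol).
O > Sn: both effects reinforce here, so O is clearly the higher of the two.
S > O: this pair runs against the simple trend — see the exception note.
Note the exception: S has a higher electron affinity than O, contrary to the simple trend — the compact 2p subshell of O repels the added electron more than S's larger 3p does.
Tabulated electron affinity (kJ/mol): O 141, Al 42, S 200, Ca 2, Sn 107.
So from highest to lowest: S > O > Sn > Al > Ca.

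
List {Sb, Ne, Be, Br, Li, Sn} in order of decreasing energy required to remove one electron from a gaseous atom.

Ne > Br > Be > Sb > Sn > Li

Li is in period 2, group 1; Be is in period 2, group 2; Ne is in period 2, group 18; Br is in period 4, group 17; Sn is in period 5, group 14; Sb is in period 5, group 15.
Across a period the outer electron is held more tightly (higher IE₁); down a group it sits in a higher shell, more shielded, and comes off more easily.
Here both period and group differ, so the two effects have to be weighed against each other.
Sn > Li: the two effects oppose for this pair; the across-period effect wins (709 vs 520 kJ/mol).
Sb > Sn: both are in period 5; the period trend gives Sb the larger value.
Be > Sb: the two effects oppose for this pair; the down-group effect wins (900 vs 831 kJ/mol).
Br > Be: period and group pull opposite ways; the across-period shift dominates (1140 vs 900 kJ/mol).
Ne > Br: relative to Br, both the across-period and down-group shifts push Ne's first ionization energy up.
Tabulated first ionization energy (kJ/mol): Li 520, Be 900, Ne 2081, Br 1140, Sn 709, Sb 831.
So from highest to lowest: Ne > Br > Be > Sb > Sn > Li.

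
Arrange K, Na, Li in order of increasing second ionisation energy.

After 1 electron has been removed, what remains? K⁺ is the bare [Ar] core; Na⁺ is the bare [Ne] core; Li⁺ is the bare [He] core.
All of these are removing an electron from a noble-gas core or deeper; the smaller core (lower principal quantum number) is held far more tightly, and within a period the higher nuclear charge binds the same core more tightly.
Approximate IE_2 values (kJ/mol): K 3052, Na 4562, Li 7298.
Putting it together, IE_2: K < Na < Li.

K < Na < Li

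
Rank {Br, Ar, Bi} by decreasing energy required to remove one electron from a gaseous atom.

Removing the outermost electron gets harder across a period and easier down a group.
Neither a single period nor a single group — weigh both effects.
Br > Bi: both effects reinforce here, so Br is clearly the higher of the two.
Ar > Br: both effects reinforce here, so Ar is clearly the higher of the two.
For reference (kJ/mol): Ar 1521, Br 1140, Bi 703.
So from highest to lowest: Ar > Br > Bi.

Ar > Br > Bi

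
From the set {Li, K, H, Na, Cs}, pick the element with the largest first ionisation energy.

H is in period 1, group 1; Li is in period 2, group 1; Na is in period 3, group 1; K is in period 4, group 1; Cs is in period 6, group 1.
Across a period the outer electron is held more tightly (higher IE₁); down a group it sits in a higher shell, more shielded, and comes off more easily.
All are in group 1, so first ionization energy increases up the group.
The largest first ionisation energy among these belongs to H.

H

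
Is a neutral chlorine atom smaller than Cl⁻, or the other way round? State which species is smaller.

Cl

Forming Cl⁻ adds 1 electron to Cl. More electron–electron repulsion in the same shell, with unchanged nuclear charge, lets the cloud expand.
An anion is larger than its parent atom: Cl⁻ > Cl.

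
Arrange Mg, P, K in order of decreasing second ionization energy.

IE_2 is the cost of taking one more electron from the +1 cation: Mg⁺ still has 1 valence electron; P⁺ still has 4 valence electrons; K⁺ is the bare [Ar] core.
Breaking into a closed-shell core is much more expensive than removing a leftover valence electron — K has the largest IE_2 here.
Valence configurations: Mg⁺ [Ne]3s¹, P⁺ [Ne]3s²3p².
Tabulated IE_2 (kJ/mol): Mg 1451, P 1907, K 3052.
Hence IE_2: Mg < P < K.

K > P > Mg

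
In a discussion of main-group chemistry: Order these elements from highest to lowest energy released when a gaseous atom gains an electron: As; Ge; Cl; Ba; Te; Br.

Cl is in period 3, group 17; Ge is in period 4, group 14; As is in period 4, group 15; Br is in period 4, group 17; Te is in period 5, group 16; Ba is in period 6, group 2.
Adding an electron releases more energy for atoms nearer the top right (short of the noble gases).
Here both period and group differ, so the two effects have to be weighed against each other.
As > Ba: relative to Ba, both the across-period and down-group shifts push As's electron affinity up.
Ge > As: this pair runs against the simple trend — see the exception note.
Te > Ge: period and group pull opposite ways; the across-period shift dominates (190 vs 119 kJ/mol).
Br > Te: both effects reinforce here, so Br is clearly the higher of the two.
Cl > Br: they share group 17; the group trend gives Cl the larger value.
Note the exception: Ge has a higher electron affinity than As, contrary to the simple trend — adding an electron to As's half-filled 4p³ is unfavourable, so Ge (4p²) has the more exothermic EA.
Tabulated electron affinity (kJ/mol): Cl 349, Ge 119, As 78, Br 325, Te 190, Ba 14.
So from highest to lowest: Cl > Br > Te > Ge > As > Ba.

Cl > Br > Te > Ge > As > Ba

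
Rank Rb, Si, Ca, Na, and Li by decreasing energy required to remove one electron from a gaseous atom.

Removing the outermost electron gets harder across a period and easier down a group.
These span different periods and groups, so the two trends combine.
Na > Rb: Na sits above Rb in group 1, so the down-group effect alone puts Na higher.
Li > Na: Li sits above Na in group 1, so the down-group effect alone puts Li higher.
Ca > Li: the two effects oppose for this pair; the across-period effect wins (590 vs 520 kJ/mol).
Si > Ca: relative to Ca, both the across-period and down-group shifts push Si's first ionization energy up.
Tabulated first ionization energy (kJ/mol): Li 520, Na 496, Si 786, Ca 590, Rb 403.
So from highest to lowest: Si > Ca > Li > Na > Rb.

Si, Ca, Li, Na, Rb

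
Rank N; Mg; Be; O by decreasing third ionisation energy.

After 2 electrons have been removed, what remains? N²⁺ still has 3 valence electrons; Mg²⁺ is the bare [Ne] core; Be²⁺ is the bare [He] core; O²⁺ still has 4 valence electrons.
Breaking into a closed-shell core is much more expensive than removing a leftover valence electron — Mg and Be have the largest IE_3 here.
Valence configurations: N²⁺ [He]2s²2p¹, O²⁺ [He]2s²2p².
Approximate IE_3 values (kJ/mol): N 4578, Mg 7733, Be 14849, O 5300.
So the third ionization energies run N < O < Mg < Be.

Be > Mg > O > N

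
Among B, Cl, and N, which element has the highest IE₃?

After 2 electrons have been removed, what remains? B²⁺ still has 1 valence electron; Cl²⁺ still has 5 valence electrons; N²⁺ still has 3 valence electrons.
All are still removing valence electrons, so compare the +2 ions as you would atoms: IE_3 generally rises across a period (higher Z_eff) and falls down a group (larger shell), subject to the usual subshell exceptions.
Valence configurations: B²⁺ [He]2s¹, Cl²⁺ [Ne]3s²3p³, N²⁺ [He]2s²2p¹.
Tabulated IE_3 (kJ/mol): B 3660, Cl 3822, N 4578.
Putting it together, IE_3: B < Cl < N.

N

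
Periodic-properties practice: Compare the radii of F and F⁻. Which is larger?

Forming F⁻ adds 1 electron to F. More electron–electron repulsion in the same shell, with unchanged nuclear charge, lets the cloud expand.
An anion is larger than its parent atom: F⁻ > F.

F⁻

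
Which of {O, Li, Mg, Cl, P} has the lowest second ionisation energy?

Mg

Consider each +1 ion: O⁺ still has 5 valence electrons; Li⁺ is the bare [He] core; Mg⁺ still has 1 valence electron; Cl⁺ still has 6 valence electrons; P⁺ still has 4 valence electrons.
Pulling an electron out of a noble-gas core costs far more than removing a remaining valence electron, so Li sits at the high end of IE_2.
Valence configurations: O⁺ [He]2s²2p³, Mg⁺ [Ne]3s¹, Cl⁺ [Ne]3s²3p⁴, P⁺ [Ne]3s²3p².
Tabulated IE_2 (kJ/mol): O 3388, Li 7298, Mg 1451, Cl 2298, P 1907.
Overall IE_2 order: Mg < P < Cl < O < Li.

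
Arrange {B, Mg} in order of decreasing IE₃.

IE_3 is the cost of taking one more electron from the +2 cation: B²⁺ still has 1 valence electron; Mg²⁺ is the bare [Ne] core.
Core electrons are held far more tightly than valence electrons, so Mg tops the IE_3 order.
Approximate IE_3 values (kJ/mol): B 3660, Mg 7733.
Hence IE_3: B < Mg.

Mg > B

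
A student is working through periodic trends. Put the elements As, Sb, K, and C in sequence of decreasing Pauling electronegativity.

C > As > Sb > K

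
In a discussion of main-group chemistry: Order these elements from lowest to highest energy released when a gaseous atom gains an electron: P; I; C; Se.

P < C < Se < I

C is in period 2, group 14; P is in period 3, group 15; Se is in period 4, group 16; I is in period 5, group 17.
Atoms with high Z_eff and room in the valence shell (especially the halogens) have the most exothermic electron affinities.
A diagonal step moves right (one effect) and down (the opposite effect) at once.
C > P: the two effects oppose for this pair; the down-group effect wins (122 vs 72 kJ/mol).
Se > C: the two effects oppose for this pair; the across-period effect wins (195 vs 122 kJ/mol).
I > Se: period and group pull opposite ways; the across-period shift dominates (295 vs 195 kJ/mol).
Tabulated electron affinity (kJ/mol): C 122, P 72, Se 195, I 295.
So from lowest to highest: P < C < Se < I.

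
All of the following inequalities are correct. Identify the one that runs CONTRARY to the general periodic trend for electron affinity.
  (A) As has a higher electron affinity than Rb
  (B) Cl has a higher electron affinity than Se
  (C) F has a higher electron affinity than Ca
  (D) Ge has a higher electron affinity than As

(D)

The general trend: electron affinity increases across a period and decreases down a group.
(A) As (period 4, group 15) vs Rb (period 5, group 1): the stated order agrees with the simple trend.
(B) Cl (period 3, group 17) vs Se (period 4, group 16): the stated order agrees with the simple trend.
(C) F (period 2, group 17) vs Ca (period 4, group 2): the stated order agrees with the simple trend.
(D) Ge (period 4, group 14) vs As (period 4, group 15): the stated order contradicts the simple trend.
The exception is (D): adding an electron to As's half-filled 4p³ is unfavourable, so Ge (4p²) has the more exothermic EA.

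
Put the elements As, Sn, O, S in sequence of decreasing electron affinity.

S > O > Sn > As

O is in period 2, group 16; S is in period 3, group 16; As is in period 4, group 15; Sn is in period 5, group 14.
Adding an electron releases more energy for atoms nearer the top right (short of the noble gases).
Neither a single period nor a single group — weigh both effects.
Sn > As: this pair runs against the simple trend — see the exception note.
O > Sn: both effects reinforce here, so O is clearly the higher of the two.
S > O: this pair runs against the simple trend — see the exception note.
Note the exception: Sn has a higher electron affinity than As, contrary to the simple trend — adding an electron to As's half-filled np³ subshell costs electron-pairing energy.
Note the exception: S has a higher electron affinity than O, contrary to the simple trend — the compact 2p subshell of O repels the added electron more than S's larger 3p does.
Tabulated electron affinity (kJ/mol): O 141, S 200, As 78, Sn 107.
So from highest to lowest: S > O > Sn > As.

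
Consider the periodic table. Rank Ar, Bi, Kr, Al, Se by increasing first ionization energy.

Al, Bi, Se, Kr, Ar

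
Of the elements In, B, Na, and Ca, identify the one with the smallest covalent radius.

B is in period 2, group 13; Na is in period 3, group 1; Ca is in period 4, group 2; In is in period 5, group 13.
Atomic radius shrinks across a period as nuclear charge pulls the same shell inward, and grows down a group as new shells are added.
Neither a single period nor a single group — weigh both effects.
In > B: In sits below B in group 13, so the down-group effect alone puts In larger.
Na > In: period and group pull opposite ways; the across-period shift dominates (155 vs 142 pm).
Ca > Na: the two effects oppose for this pair; the down-group effect wins (171 vs 155 pm).
Tabulated atomic radius (pm): B 85, Na 155, Ca 171, In 142.
The smallest covalent radius among these belongs to B.

B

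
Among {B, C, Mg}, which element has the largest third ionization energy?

Mg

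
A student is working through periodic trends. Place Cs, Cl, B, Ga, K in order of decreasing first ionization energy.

B is in period 2, group 13; Cl is in period 3, group 17; K is in period 4, group 1; Ga is in period 4, group 13; Cs is in period 6, group 1.
IE₁ increases left→right with effective nuclear charge and decreases top→bottom as the valence shell moves farther out.
Neither a single period nor a single group — weigh both effects.
K > Cs: K sits above Cs in group 1, so the down-group effect alone puts K higher.
Ga > K: both are in period 4; the period trend gives Ga the larger value.
B > Ga: they share group 13; the group trend gives B the larger value.
Cl > B: the two effects oppose for this pair; the across-period effect wins (1251 vs 801 kJ/mol).
Tabulated first ionization energy (kJ/mol): B 801, Cl 1251, K 419, Ga 579, Cs 376.
So from highest to lowest: Cl > B > Ga > K > Cs.

Cl, B, Ga, K, Cs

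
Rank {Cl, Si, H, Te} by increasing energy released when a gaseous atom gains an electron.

H, Si, Te, Cl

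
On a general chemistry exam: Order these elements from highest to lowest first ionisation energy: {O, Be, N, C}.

N, O, C, Be

Be is in period 2, group 2; C is in period 2, group 14; N is in period 2, group 15; O is in period 2, group 16.
First ionization energy rises across a period (greater Z_eff holds electrons more tightly) and falls down a group (valence electrons are farther from the nucleus).
All lie in period 2; the across-period trend (first ionization energy increases left to right) applies, with the exception below.
Note the exception: N has a higher first ionization energy than O, contrary to the simple trend — pairing an electron in O's 2p⁴ costs repulsion energy, so O ionizes more easily than half-filled N (2p³).
Tabulated first ionization energy (kJ/mol): Be 900, C 1086, N 1402, O 1314.
So from highest to lowest: N > O > C > Be.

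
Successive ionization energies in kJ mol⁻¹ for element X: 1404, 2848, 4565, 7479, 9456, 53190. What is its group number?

Look for the largest jump between consecutive ionization energies: IE6/IE5 ≈ 5.6, far larger than any earlier ratio.
That jump marks the point where a core electron is being removed. So the atom has 5 valence electrons.
A main-group element with 5 valence electrons is in group 15.

Group 15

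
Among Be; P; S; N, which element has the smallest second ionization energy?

Be

IE_2 is the cost of taking one more electron from the +1 cation: Be⁺ still has 1 valence electron; P⁺ still has 4 valence electrons; S⁺ still has 5 valence electrons; N⁺ still has 4 valence electrons.
All are still removing valence electrons, so compare the +1 ions as you would atoms: IE_2 generally rises across a period (higher Z_eff) and falls down a group (larger shell), subject to the usual subshell exceptions.
Valence configurations: Be⁺ [He]2s¹, P⁺ [Ne]3s²3p², S⁺ [Ne]3s²3p³, N⁺ [He]2s²2p².
Tabulated IE_2 (kJ/mol): Be 1757, P 1907, S 2252, N 2856.
Hence IE_2: Be < P < S < N.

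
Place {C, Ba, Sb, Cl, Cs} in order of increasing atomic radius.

C is in period 2, group 14; Cl is in period 3, group 17; Sb is in period 5, group 15; Cs is in period 6, group 1; Ba is in period 6, group 2.
Across a period the added protons contract the valence shell; down a group each new principal shell makes the atom larger.
Neither a single period nor a single group — weigh both effects.
Cl > C: the two effects oppose for this pair; the down-group effect wins (99 vs 75 pm).
Sb > Cl: both effects reinforce here, so Sb is clearly the larger of the two.
Ba > Sb: relative to Sb, both the across-period and down-group shifts push Ba's atomic radius up.
Cs > Ba: both are in period 6; the period trend gives Cs the larger value.
Approximate values (pm): C 75, Cl 99, Sb 140, Cs 232, Ba 196.
So from smallest to largest: C < Cl < Sb < Ba < Cs.

C, Cl, Sb, Ba, Cs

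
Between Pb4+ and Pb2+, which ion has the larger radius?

Pb2+

Both ions have Z = 82 protons, but Pb4+ has lost more electrons, so its remaining electrons feel a larger effective nuclear charge per electron and are pulled in more tightly.
Higher positive charge → smaller ion, so Pb2+ > Pb4+.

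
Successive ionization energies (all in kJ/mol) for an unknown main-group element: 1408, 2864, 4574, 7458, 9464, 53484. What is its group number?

Group 15

Look for the largest jump between consecutive ionization energies: IE6/IE5 ≈ 5.7, far larger than any earlier ratio.
That jump marks the point where a core electron is being removed. So the atom has 5 valence electrons.
A main-group element with 5 valence electrons is in group 15.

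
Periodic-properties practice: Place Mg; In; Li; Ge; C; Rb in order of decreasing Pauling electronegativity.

C > Ge > In > Mg > Li > Rb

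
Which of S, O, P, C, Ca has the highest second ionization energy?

O

The second ionization energy removes an electron from the +1 ion. For each element: S⁺ still has 5 valence electrons; O⁺ still has 5 valence electrons; P⁺ still has 4 valence electrons; C⁺ still has 3 valence electrons; Ca⁺ still has 1 valence electron.
All are still removing valence electrons, so compare the +1 ions as you would atoms: IE_2 generally rises across a period (higher Z_eff) and falls down a group (larger shell), subject to the usual subshell exceptions.
Valence configurations: S⁺ [Ne]3s²3p³, O⁺ [He]2s²2p³, P⁺ [Ne]3s²3p², C⁺ [He]2s²2p¹, Ca⁺ [Ar]4s¹.
Approximate IE_2 values (kJ/mol): S 2252, O 3388, P 1907, C 2353, Ca 1145.
So the second ionization energies run Ca < P < S < C < O.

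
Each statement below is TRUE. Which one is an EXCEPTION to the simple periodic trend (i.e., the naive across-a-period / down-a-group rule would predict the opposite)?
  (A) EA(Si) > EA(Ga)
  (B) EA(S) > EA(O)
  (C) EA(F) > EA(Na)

(B)

The general trend: electron affinity increases across a period and decreases down a group.
(A) Si (period 3, group 14) vs Ga (period 4, group 13): the stated order agrees with the simple trend.
(B) S (period 3, group 16) vs O (period 2, group 16): the stated order contradicts the simple trend.
(C) F (period 2, group 17) vs Na (period 3, group 1): the stated order agrees with the simple trend.
The exception is (B): the compact 2p subshell of O repels the added electron more than S's larger 3p does.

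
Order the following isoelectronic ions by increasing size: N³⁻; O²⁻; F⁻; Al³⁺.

All of these have 10 electrons, so size is governed by nuclear charge alone: the more protons, the stronger the pull on the same electron cloud, and the smaller the ion.
Nuclear charges: Al³⁺ (Z=13), F⁻ (Z=9), O²⁻ (Z=8), N³⁻ (Z=7).
Smallest to largest: Al³⁺ < F⁻ < O²⁻ < N³⁻.

Al³⁺ < F⁻ < O²⁻ < N³⁻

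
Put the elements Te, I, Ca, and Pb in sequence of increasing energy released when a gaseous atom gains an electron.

Adding an electron releases more energy for atoms nearer the top right (short of the noble gases).
Here both period and group differ, so the two effects have to be weighed against each other.
Pb > Ca: the two effects oppose for this pair; the across-period effect wins (35 vs 2 kJ/mol).
Te > Pb: relative to Pb, both the across-period and down-group shifts push Te's electron affinity up.
I > Te: both are in period 5; the period trend gives I the larger value.
For reference (kJ/mol): Ca 2, Te 190, I 295, Pb 35.
So from lowest to highest: Ca < Pb < Te < I.

Ca, Pb, Te, I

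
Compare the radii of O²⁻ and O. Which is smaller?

O

Forming O²⁻ adds 2 electrons to O. More electron–electron repulsion in the same shell, with unchanged nuclear charge, lets the cloud expand.
An anion is larger than its parent atom: O²⁻ > O.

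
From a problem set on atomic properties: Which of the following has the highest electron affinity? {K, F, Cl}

EA tends to increase across a period and decrease down a group, though the pattern is less regular than for IE or radius.
Here both period and group differ, so the two effects have to be weighed against each other.
F > K: relative to K, both the across-period and down-group shifts push F's electron affinity up.
Cl > F: this pair runs against the simple trend — see the exception note.
Note the exception: Cl has a higher electron affinity than F, contrary to the simple trend — F's small 2p subshell makes the incoming electron feel strong e⁻–e⁻ repulsion, so Cl actually releases more energy on gaining an electron.
For reference (kJ/mol): F 328, Cl 349, K 48.
The highest electron affinity among these belongs to Cl.

Cl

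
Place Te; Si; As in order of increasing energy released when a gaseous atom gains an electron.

Si is in period 3, group 14; As is in period 4, group 15; Te is in period 5, group 16.
Adding an electron releases more energy for atoms nearer the top right (short of the noble gases).
These sit on a diagonal, where the across-period and down-group effects partly cancel.
Si > As: the two effects oppose for this pair; the down-group effect wins (134 vs 78 kJ/mol).
Te > Si: the two effects oppose for this pair; the across-period effect wins (190 vs 134 kJ/mol).
Tabulated electron affinity (kJ/mol): Si 134, As 78, Te 190.
So from lowest to highest: As < Si < Te.

As < Si < Te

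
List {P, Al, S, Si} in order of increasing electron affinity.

Al is in period 3, group 13; Si is in period 3, group 14; P is in period 3, group 15; S is in period 3, group 16.
Adding an electron releases more energy for atoms nearer the top right (short of the noble gases).
All lie in period 3; the across-period trend (electron affinity increases left to right) applies, with the exception below.
Note the exception: Si has a higher electron affinity than P, contrary to the simple trend — adding an electron to P's half-filled 3p³ is unfavourable, so Si (3p²) has the more exothermic EA.
For reference (kJ/mol): Al 42, Si 134, P 72, S 200.
So from lowest to highest: Al < P < Si < S.

Al < P < Si < S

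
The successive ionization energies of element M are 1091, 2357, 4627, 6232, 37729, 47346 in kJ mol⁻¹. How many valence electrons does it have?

4

Look for the largest jump between consecutive ionization energies: IE5/IE4 ≈ 6.1, far larger than any earlier ratio.
That jump marks the point where a core electron is being removed. So the atom has 4 valence electrons.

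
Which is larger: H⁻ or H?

Forming H⁻ adds 1 electron to H. More electron–electron repulsion in the same shell, with unchanged nuclear charge, lets the cloud expand.
An anion is larger than its parent atom: H⁻ > H.

H⁻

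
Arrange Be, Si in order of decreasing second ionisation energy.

Be > Si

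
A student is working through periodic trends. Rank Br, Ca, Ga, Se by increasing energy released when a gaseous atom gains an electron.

Ca is in period 4, group 2; Ga is in period 4, group 13; Se is in period 4, group 16; Br is in period 4, group 17.
Adding an electron releases more energy for atoms nearer the top right (short of the noble gases).
All lie in period 4, so electron affinity increases left to right.
So from lowest to highest: Ca < Ga < Se < Br.

Ca < Ga < Se < Br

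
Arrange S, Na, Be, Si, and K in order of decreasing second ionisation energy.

Na > K > S > Be > Si

After 1 electron has been removed, what remains? S⁺ still has 5 valence electrons; Na⁺ is the bare [Ne] core; Be⁺ still has 1 valence electron; Si⁺ still has 3 valence electrons; K⁺ is the bare [Ar] core.
Breaking into a closed-shell core is much more expensive than removing a leftover valence electron — K and Na have the largest IE_2 here.
Valence configurations: S⁺ [Ne]3s²3p³, Be⁺ [He]2s¹, Si⁺ [Ne]3s²3p¹.
Approximate IE_2 values (kJ/mol): S 2252, Na 4562, Be 1757, Si 1577, K 3052.
Overall IE_2 order: Si < Be < S < K < Na.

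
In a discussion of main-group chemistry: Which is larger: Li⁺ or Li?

Li

Forming Li⁺ removes 1 electron from Li. Fewer electrons for the same nuclear charge means less shielding and a higher Z_eff on the remaining electrons, and for main-group metals the entire outer shell is lost.
A cation is smaller than its parent atom: Li⁺ < Li.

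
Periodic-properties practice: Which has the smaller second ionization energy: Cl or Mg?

Mg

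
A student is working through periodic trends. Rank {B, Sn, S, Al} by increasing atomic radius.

B < S < Al < Sn

Moving right in a period, electrons are added to the same shell under a stronger nuclear pull, so atoms get smaller; moving down, a new shell is opened and atoms get larger.
These span different periods and groups, so the two trends combine.
S > B: the two effects oppose for this pair; the down-group effect wins (103 vs 85 pm).
Al > S: Al lies to the left of S in period 3, so the across-period effect alone puts Al larger.
Sn > Al: the two effects oppose for this pair; the down-group effect wins (140 vs 126 pm).
Approximate values (pm): B 85, Al 126, S 103, Sn 140.
So from smallest to largest: B < S < Al < Sn.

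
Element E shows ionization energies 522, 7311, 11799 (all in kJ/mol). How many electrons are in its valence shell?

1

Look for the largest jump between consecutive ionization energies: IE2/IE1 ≈ 14.0, far larger than any earlier ratio.
That jump marks the point where a core electron is being removed. So the atom has 1 valence electron.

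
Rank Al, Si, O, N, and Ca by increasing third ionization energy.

Al < Si < N < Ca < O

IE_3 is the cost of taking one more electron from the +2 cation: Al²⁺ still has 1 valence electron; Si²⁺ still has 2 valence electrons; O²⁺ still has 4 valence electrons; N²⁺ still has 3 valence electrons; Ca²⁺ is the bare [Ar] core.
Usually core removal costs more than valence removal, but here the competition is close: a tightly held n=2 valence electron can cost more to remove than an n=3 core electron, so the actual values have to decide it.
Valence configurations: Al²⁺ [Ne]3s¹, Si²⁺ [Ne]3s², O²⁺ [He]2s²2p², N²⁺ [He]2s²2p¹.
Approximate IE_3 values (kJ/mol): Al 2745, Si 3232, O 5300, N 4578, Ca 4912.
Hence IE_3: Al < Si < N < Ca < O.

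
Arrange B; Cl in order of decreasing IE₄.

B > Cl

IE_4 is the cost of taking one more electron from the +3 cation: B³⁺ is the bare [He] core; Cl³⁺ still has 4 valence electrons.
Pulling an electron out of a noble-gas core costs far more than removing a remaining valence electron, so B sits at the high end of IE_4.
Approximate IE_4 values (kJ/mol): B 25026, Cl 5159.
Overall IE_4 order: Cl < B.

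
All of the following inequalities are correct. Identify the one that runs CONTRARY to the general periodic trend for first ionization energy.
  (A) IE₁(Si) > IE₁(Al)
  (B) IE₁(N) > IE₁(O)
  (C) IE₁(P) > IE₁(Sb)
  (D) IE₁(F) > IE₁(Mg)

(B)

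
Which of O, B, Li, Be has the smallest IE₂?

Be

The second ionization energy removes an electron from the +1 ion. For each element: O⁺ still has 5 valence electrons; B⁺ still has 2 valence electrons; Li⁺ is the bare [He] core; Be⁺ still has 1 valence electron.
Core electrons are held far more tightly than valence electrons, so Li tops the IE_2 order.
Valence configurations: O⁺ [He]2s²2p³, B⁺ [He]2s², Be⁺ [He]2s¹.
The numbers (kJ/mol): O 3388, B 2427, Li 7298, Be 1757.
Putting it together, IE_2: Be < B < O < Li.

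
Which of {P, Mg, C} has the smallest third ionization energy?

P

IE_3 is the cost of taking one more electron from the +2 cation: P²⁺ still has 3 valence electrons; Mg²⁺ is the bare [Ne] core; C²⁺ still has 2 valence electrons.
Core electrons are held far more tightly than valence electrons, so Mg tops the IE_3 order.
Valence configurations: P²⁺ [Ne]3s²3p¹, C²⁺ [He]2s².
Approximate IE_3 values (kJ/mol): P 2914, Mg 7733, C 4620.
Putting it together, IE_3: P < C < Mg.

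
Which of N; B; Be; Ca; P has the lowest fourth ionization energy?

P

IE_4 is the cost of taking one more electron from the +3 cation: N³⁺ still has 2 valence electrons; B³⁺ is the bare [He] core; Be³⁺ is already 1 electron into the core; Ca³⁺ is already 1 electron into the core; P³⁺ still has 2 valence electrons.
Usually core removal costs more than valence removal, but here the competition is close: a tightly held n=2 valence electron can cost more to remove than an n=3 core electron, so the actual values have to decide it.
Valence configurations: N³⁺ [He]2s², P³⁺ [Ne]3s².
Tabulated IE_4 (kJ/mol): N 7475, B 25026, Be 21007, Ca 6491, P 4964.
So the fourth ionization energies run P < Ca < N < Be < B.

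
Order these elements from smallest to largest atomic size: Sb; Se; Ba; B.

B, Se, Sb, Ba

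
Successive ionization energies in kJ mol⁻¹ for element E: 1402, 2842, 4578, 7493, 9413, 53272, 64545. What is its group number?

Group 15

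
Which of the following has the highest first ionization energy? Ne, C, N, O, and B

Ne

IE₁ increases left→right with effective nuclear charge and decreases top→bottom as the valence shell moves farther out.
All lie in period 2; the across-period trend (first ionization energy increases left to right) applies, with the exception below.
Note the exception: N has a higher first ionization energy than O, contrary to the simple trend — pairing an electron in O's 2p⁴ costs repulsion energy, so O ionizes more easily than half-filled N (2p³).
Tabulated first ionization energy (kJ/mol): B 801, C 1086, N 1402, O 1314, Ne 2081.
The highest first ionization energy among these belongs to Ne.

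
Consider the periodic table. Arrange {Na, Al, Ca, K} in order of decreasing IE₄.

Al > Na > Ca > K

IE_4 is the cost of taking one more electron from the +3 cation: Na³⁺ is already 2 electrons into the core; Al³⁺ is the bare [Ne] core; Ca³⁺ is already 1 electron into the core; K³⁺ is already 2 electrons into the core.
All of these are removing an electron from a noble-gas core or deeper; the smaller core (lower principal quantum number) is held far more tightly, and within a period the higher nuclear charge binds the same core more tightly.
The numbers (kJ/mol): Na 9543, Al 11577, Ca 6491, K 5877.
Hence IE_4: K < Ca < Na < Al.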